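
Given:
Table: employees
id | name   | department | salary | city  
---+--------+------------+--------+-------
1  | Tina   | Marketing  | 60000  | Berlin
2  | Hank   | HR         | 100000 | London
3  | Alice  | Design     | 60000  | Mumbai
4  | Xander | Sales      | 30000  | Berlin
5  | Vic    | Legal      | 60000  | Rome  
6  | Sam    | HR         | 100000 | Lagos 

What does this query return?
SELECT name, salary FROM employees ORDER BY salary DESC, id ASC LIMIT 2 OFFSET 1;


Sort by salary DESC (id ASC tiebreak), then skip 1 and take 2
Rows 2 through 3

2 rows:
Sam, 100000
Tina, 60000


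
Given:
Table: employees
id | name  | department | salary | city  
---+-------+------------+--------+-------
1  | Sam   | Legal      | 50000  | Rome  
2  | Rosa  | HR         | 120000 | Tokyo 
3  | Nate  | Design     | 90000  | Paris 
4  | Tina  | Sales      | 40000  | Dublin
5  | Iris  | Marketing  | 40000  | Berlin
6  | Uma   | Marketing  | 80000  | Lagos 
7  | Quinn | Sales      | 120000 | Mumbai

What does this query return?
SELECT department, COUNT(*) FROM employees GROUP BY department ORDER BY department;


Assigning each row to its department group:
  Sam -> Legal
  Rosa -> HR
  Nate -> Design
  Tina -> Sales
  Iris -> Marketing
  Uma -> Marketing
  Quinn -> Sales


5 groups:
Design, 1
HR, 1
Legal, 1
Marketing, 2
Sales, 2


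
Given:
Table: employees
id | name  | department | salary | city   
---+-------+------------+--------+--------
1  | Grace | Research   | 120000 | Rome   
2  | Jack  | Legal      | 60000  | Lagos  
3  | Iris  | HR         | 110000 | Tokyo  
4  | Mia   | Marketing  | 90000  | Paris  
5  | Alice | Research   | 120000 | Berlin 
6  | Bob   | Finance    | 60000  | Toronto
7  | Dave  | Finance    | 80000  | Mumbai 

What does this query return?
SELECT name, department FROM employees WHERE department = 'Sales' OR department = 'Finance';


Filtering: department = 'Sales' OR 'Finance'
Matching: 2 rows

2 rows:
Bob, Finance
Dave, Finance


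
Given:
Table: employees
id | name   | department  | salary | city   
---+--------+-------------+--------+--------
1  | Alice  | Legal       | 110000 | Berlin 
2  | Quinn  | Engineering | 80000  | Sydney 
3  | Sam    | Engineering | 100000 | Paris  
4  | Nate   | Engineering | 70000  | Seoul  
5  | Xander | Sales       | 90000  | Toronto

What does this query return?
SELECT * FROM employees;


SELECT * returns all 5 rows with all columns

5 rows:
1, Alice, Legal, 110000, Berlin
2, Quinn, Engineering, 80000, Sydney
3, Sam, Engineering, 100000, Paris
4, Nate, Engineering, 70000, Seoul
5, Xander, Sales, 90000, Toronto


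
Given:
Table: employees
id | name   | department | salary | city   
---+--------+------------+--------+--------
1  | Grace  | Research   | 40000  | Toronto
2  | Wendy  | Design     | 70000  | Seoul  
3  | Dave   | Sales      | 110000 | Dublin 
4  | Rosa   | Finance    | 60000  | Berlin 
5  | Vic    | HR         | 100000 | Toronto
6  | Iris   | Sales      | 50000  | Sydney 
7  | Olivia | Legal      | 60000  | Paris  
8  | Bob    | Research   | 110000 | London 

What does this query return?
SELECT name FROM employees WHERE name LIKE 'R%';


LIKE 'R%' matches names starting with 'R'
Matching: 1

1 rows:
Rosa


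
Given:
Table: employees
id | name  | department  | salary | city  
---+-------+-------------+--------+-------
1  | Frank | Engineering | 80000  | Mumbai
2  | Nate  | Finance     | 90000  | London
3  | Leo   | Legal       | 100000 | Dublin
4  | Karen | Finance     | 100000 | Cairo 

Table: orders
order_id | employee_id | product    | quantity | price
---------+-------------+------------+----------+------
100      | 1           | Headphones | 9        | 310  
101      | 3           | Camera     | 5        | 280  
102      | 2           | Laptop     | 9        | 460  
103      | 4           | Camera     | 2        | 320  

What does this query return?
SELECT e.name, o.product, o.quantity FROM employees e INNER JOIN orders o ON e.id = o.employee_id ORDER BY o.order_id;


Joining employees.id = orders.employee_id:
  employee Frank (id=1) -> order Headphones
  employee Leo (id=3) -> order Camera
  employee Nate (id=2) -> order Laptop
  employee Karen (id=4) -> order Camera


4 rows:
Frank, Headphones, 9
Leo, Camera, 5
Nate, Laptop, 9
Karen, Camera, 2


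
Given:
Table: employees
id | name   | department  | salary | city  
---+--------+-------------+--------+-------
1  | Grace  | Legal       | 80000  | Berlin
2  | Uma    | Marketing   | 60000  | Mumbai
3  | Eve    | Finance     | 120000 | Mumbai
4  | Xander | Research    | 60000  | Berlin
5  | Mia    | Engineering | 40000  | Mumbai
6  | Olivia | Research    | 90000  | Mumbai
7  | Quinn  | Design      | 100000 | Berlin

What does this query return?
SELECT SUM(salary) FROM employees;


SUM(salary) = 80000 + 60000 + 120000 + 60000 + 40000 + 90000 + 100000 = 550000

550000


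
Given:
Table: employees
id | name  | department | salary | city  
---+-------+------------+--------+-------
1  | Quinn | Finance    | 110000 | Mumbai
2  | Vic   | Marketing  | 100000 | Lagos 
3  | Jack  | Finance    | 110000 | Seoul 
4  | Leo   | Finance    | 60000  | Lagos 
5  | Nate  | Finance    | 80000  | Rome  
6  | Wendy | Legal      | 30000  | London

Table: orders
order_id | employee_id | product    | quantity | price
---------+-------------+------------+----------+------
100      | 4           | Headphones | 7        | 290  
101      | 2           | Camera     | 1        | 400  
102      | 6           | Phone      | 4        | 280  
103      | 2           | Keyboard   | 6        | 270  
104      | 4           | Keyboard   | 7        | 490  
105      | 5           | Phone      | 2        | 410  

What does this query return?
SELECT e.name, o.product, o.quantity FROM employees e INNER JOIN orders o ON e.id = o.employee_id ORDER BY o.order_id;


Joining employees.id = orders.employee_id:
  employee Leo (id=4) -> order Headphones
  employee Vic (id=2) -> order Camera
  employee Wendy (id=6) -> order Phone
  employee Vic (id=2) -> order Keyboard
  employee Leo (id=4) -> order Keyboard
  employee Nate (id=5) -> order Phone


6 rows:
Leo, Headphones, 7
Vic, Camera, 1
Wendy, Phone, 4
Vic, Keyboard, 6
Leo, Keyboard, 7
Nate, Phone, 2


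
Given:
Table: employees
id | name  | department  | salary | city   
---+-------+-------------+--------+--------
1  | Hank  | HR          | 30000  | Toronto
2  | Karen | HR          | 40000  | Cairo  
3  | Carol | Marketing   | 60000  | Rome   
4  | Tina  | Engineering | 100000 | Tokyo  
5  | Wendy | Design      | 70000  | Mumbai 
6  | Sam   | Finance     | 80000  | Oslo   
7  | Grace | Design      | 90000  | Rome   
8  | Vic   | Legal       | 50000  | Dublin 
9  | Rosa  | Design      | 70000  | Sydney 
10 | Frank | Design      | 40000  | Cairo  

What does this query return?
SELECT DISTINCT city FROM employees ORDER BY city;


All 'city' values (row order): Toronto, Cairo, Rome, Tokyo, Mumbai, Oslo, Rome, Dublin, Sydney, Cairo
Removing duplicates leaves 8 unique value(s).

8 values:
Cairo
Dublin
Mumbai
Oslo
Rome
Sydney
Tokyo
Toronto


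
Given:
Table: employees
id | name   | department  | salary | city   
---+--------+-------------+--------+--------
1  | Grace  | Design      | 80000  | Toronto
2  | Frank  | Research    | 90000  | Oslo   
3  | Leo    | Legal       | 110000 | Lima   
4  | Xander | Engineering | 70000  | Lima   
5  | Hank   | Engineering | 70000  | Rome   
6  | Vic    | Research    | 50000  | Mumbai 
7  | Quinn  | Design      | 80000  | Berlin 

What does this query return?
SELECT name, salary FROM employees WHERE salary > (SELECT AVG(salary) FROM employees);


Subquery: AVG(salary) = 78571.43
Filtering: salary > 78571.43
  Grace (80000) -> MATCH
  Frank (90000) -> MATCH
  Leo (110000) -> MATCH
  Quinn (80000) -> MATCH


4 rows:
Grace, 80000
Frank, 90000
Leo, 110000
Quinn, 80000


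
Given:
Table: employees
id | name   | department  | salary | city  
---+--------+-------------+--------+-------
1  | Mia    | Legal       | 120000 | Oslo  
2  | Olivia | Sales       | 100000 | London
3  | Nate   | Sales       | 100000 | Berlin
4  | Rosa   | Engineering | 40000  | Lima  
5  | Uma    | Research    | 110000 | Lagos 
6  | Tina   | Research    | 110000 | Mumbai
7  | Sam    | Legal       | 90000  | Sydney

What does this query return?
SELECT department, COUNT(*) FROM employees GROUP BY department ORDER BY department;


Assigning each row to its department group:
  Mia -> Legal
  Olivia -> Sales
  Nate -> Sales
  Rosa -> Engineering
  Uma -> Research
  Tina -> Research
  Sam -> Legal


4 groups:
Engineering, 1
Legal, 2
Research, 2
Sales, 2


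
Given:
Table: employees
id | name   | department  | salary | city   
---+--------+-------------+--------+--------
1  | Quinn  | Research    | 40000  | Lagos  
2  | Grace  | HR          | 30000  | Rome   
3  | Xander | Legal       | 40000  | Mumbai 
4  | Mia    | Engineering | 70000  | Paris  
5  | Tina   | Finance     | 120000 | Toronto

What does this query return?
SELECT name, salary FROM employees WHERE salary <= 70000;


Filtering: salary <= 70000
Matching: 4 rows

4 rows:
Quinn, 40000
Grace, 30000
Xander, 40000
Mia, 70000


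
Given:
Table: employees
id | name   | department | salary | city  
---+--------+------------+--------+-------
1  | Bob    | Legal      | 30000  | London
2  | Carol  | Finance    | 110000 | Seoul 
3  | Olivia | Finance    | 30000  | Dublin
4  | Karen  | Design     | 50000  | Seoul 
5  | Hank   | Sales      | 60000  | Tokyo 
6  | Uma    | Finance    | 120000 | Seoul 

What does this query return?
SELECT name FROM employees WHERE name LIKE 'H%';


LIKE 'H%' matches names starting with 'H'
Matching: 1

1 rows:
Hank


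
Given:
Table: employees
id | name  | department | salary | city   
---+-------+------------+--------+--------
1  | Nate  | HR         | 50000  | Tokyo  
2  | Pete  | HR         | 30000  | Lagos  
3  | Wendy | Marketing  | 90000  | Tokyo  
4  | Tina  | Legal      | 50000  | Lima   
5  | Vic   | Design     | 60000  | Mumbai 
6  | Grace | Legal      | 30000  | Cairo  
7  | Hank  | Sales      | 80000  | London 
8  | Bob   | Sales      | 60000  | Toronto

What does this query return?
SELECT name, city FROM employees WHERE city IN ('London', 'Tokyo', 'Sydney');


Filtering: city IN ('London', 'Tokyo', 'Sydney')
Matching: 3 rows

3 rows:
Nate, Tokyo
Wendy, Tokyo
Hank, London


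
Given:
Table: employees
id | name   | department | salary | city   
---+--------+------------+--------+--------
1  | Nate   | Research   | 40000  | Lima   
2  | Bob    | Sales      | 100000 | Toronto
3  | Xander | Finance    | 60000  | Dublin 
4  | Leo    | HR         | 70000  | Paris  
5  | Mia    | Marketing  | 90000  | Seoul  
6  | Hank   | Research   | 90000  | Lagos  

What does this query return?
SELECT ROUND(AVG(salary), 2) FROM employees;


SUM(salary) = 450000
COUNT = 6
ROUND(AVG, 2) = ROUND(450000 / 6, 2) = 75000.0

75000.0


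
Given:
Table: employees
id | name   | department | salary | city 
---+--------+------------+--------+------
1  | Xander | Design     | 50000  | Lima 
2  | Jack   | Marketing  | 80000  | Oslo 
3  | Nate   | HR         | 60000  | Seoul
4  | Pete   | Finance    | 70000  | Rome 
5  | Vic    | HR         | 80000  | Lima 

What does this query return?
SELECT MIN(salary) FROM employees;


Salaries: 50000, 80000, 60000, 70000, 80000
MIN = 50000

50000


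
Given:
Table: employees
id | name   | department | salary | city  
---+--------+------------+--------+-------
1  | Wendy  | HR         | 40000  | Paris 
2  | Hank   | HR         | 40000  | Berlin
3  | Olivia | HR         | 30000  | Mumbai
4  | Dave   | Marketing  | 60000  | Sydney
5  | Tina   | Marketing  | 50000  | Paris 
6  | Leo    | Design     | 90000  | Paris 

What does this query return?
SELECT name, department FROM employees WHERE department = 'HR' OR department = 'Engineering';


Filtering: department = 'HR' OR 'Engineering'
Matching: 3 rows

3 rows:
Wendy, HR
Hank, HR
Olivia, HR


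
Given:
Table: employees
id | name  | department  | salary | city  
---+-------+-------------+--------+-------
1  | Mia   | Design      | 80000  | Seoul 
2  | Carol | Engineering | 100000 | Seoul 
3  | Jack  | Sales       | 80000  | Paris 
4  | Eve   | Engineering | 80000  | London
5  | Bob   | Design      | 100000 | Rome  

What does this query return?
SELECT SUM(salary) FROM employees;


SUM(salary) = 80000 + 100000 + 80000 + 80000 + 100000 = 440000

440000


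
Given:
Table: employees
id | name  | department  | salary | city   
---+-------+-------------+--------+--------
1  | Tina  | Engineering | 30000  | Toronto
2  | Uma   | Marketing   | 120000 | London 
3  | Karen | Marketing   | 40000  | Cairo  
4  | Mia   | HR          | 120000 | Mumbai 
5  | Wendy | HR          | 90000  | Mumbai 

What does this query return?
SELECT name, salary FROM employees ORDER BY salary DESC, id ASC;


Sorting by salary DESC, then id ASC for ties

5 rows:
Uma, 120000
Mia, 120000
Wendy, 90000
Karen, 40000
Tina, 30000


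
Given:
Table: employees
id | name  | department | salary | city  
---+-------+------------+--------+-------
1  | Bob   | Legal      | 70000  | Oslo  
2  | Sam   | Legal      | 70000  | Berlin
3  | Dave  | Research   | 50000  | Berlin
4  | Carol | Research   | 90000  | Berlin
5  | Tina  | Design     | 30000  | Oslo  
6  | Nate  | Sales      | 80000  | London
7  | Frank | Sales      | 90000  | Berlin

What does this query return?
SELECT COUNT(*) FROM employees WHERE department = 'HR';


Counting rows where department = 'HR'


0


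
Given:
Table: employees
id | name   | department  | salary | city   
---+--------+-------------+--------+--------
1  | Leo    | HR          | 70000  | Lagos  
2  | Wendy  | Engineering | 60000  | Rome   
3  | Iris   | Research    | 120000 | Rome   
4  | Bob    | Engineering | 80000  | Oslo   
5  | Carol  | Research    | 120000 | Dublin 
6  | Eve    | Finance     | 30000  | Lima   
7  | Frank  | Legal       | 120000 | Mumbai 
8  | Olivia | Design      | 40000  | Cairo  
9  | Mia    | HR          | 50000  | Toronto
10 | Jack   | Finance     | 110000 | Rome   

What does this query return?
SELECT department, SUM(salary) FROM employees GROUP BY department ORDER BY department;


Summing salary within each department:
  Design: 40000 = 40000
  Engineering: 60000 + 80000 = 140000
  Finance: 30000 + 110000 = 140000
  HR: 70000 + 50000 = 120000
  Legal: 120000 = 120000
  Research: 120000 + 120000 = 240000


6 groups:
Design, 40000
Engineering, 140000
Finance, 140000
HR, 120000
Legal, 120000
Research, 240000


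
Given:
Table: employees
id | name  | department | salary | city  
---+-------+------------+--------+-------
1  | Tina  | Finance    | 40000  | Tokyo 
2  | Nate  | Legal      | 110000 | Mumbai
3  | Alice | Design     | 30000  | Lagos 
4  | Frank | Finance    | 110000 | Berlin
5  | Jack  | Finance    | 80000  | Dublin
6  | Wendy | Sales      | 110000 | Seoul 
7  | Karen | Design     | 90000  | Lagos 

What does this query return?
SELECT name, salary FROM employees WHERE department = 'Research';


Filtering: department = 'Research'
Matching rows: 0

Empty result set (0 rows)


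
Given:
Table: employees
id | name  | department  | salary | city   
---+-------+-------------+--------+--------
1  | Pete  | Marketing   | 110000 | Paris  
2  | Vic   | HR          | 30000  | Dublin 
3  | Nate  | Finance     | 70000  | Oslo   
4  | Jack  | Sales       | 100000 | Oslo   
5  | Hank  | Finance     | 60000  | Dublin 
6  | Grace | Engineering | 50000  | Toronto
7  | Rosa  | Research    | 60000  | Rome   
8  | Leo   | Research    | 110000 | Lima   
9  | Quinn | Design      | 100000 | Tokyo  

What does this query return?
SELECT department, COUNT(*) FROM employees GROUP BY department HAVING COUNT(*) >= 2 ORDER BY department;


Groups with count >= 2:
  Finance: 2 -> PASS
  Research: 2 -> PASS
  Design: 1 -> filtered out
  Engineering: 1 -> filtered out
  HR: 1 -> filtered out
  Marketing: 1 -> filtered out
  Sales: 1 -> filtered out


2 groups:
Finance, 2
Research, 2


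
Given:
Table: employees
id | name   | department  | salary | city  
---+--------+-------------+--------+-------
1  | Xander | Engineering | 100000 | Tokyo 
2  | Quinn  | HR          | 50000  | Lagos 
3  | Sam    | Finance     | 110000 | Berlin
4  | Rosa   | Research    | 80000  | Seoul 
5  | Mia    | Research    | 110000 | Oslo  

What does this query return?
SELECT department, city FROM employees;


Projecting columns: department, city

5 rows:
Engineering, Tokyo
HR, Lagos
Finance, Berlin
Research, Seoul
Research, Oslo


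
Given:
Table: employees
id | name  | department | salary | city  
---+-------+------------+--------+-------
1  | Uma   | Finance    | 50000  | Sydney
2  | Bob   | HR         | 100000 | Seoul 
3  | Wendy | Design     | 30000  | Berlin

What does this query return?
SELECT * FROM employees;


SELECT * returns all 3 rows with all columns

3 rows:
1, Uma, Finance, 50000, Sydney
2, Bob, HR, 100000, Seoul
3, Wendy, Design, 30000, Berlin


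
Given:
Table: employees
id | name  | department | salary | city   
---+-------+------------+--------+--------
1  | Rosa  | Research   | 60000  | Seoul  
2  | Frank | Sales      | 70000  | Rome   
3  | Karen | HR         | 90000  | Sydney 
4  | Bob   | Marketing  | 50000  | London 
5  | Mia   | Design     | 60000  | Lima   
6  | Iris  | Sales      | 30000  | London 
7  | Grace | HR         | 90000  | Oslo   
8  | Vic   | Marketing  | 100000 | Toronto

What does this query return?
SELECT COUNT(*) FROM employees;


COUNT(*) counts all rows

8


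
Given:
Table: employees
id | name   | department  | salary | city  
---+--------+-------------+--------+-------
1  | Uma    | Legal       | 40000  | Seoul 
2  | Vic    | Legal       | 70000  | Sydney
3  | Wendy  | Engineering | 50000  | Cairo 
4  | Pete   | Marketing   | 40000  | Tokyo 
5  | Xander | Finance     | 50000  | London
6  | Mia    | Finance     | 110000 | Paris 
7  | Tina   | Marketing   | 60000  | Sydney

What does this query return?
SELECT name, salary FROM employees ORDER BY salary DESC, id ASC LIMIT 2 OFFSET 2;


Sort by salary DESC (id ASC tiebreak), then skip 2 and take 2
Rows 3 through 4

2 rows:
Tina, 60000
Wendy, 50000


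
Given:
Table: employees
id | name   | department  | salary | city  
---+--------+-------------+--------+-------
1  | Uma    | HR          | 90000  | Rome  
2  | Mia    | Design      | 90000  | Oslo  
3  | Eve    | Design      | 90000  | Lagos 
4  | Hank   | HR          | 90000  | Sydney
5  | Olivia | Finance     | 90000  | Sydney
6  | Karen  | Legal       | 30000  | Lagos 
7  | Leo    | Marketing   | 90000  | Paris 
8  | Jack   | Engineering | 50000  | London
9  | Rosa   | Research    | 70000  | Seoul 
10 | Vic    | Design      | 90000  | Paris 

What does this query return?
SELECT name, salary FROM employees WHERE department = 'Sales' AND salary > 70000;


Filtering: department = 'Sales' AND salary > 70000
Matching: 0 rows

Empty result set (0 rows)


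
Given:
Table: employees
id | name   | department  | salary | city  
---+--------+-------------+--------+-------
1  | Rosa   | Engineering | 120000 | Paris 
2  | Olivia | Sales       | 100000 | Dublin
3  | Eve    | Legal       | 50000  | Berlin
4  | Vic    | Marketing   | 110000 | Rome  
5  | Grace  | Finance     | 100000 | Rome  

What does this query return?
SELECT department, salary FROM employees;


Projecting columns: department, salary

5 rows:
Engineering, 120000
Sales, 100000
Legal, 50000
Marketing, 110000
Finance, 100000


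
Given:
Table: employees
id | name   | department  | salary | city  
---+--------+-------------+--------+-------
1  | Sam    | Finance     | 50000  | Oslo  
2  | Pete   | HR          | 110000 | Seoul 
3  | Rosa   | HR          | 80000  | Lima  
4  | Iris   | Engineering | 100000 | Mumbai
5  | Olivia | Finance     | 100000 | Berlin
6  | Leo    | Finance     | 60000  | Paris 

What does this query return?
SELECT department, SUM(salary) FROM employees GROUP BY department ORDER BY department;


Summing salary within each department:
  Engineering: 100000 = 100000
  Finance: 50000 + 100000 + 60000 = 210000
  HR: 110000 + 80000 = 190000


3 groups:
Engineering, 100000
Finance, 210000
HR, 190000


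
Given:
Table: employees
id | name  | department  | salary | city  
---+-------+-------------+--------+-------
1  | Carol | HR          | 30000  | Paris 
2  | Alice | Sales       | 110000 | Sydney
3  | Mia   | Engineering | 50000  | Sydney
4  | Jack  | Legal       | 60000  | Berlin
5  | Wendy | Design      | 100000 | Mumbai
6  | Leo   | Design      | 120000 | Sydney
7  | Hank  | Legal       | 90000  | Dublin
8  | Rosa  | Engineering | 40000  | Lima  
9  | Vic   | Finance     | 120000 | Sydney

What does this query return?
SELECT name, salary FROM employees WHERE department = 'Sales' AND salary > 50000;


Filtering: department = 'Sales' AND salary > 50000
Matching: 1 rows

1 rows:
Alice, 110000


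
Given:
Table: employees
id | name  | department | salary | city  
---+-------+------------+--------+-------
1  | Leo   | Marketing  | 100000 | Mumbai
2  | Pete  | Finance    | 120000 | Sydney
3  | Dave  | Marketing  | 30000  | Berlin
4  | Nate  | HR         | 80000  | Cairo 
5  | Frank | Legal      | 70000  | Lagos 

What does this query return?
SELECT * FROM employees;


SELECT * returns all 5 rows with all columns

5 rows:
1, Leo, Marketing, 100000, Mumbai
2, Pete, Finance, 120000, Sydney
3, Dave, Marketing, 30000, Berlin
4, Nate, HR, 80000, Cairo
5, Frank, Legal, 70000, Lagos


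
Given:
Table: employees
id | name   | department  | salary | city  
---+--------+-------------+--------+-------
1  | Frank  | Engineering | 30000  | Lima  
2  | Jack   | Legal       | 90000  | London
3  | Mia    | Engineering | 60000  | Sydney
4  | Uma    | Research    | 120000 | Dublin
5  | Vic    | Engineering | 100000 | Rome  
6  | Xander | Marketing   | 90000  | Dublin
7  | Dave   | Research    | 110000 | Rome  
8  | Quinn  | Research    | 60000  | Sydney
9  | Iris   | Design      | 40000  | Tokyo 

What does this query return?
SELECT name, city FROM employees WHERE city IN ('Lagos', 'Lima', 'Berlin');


Filtering: city IN ('Lagos', 'Lima', 'Berlin')
Matching: 1 rows

1 rows:
Frank, Lima


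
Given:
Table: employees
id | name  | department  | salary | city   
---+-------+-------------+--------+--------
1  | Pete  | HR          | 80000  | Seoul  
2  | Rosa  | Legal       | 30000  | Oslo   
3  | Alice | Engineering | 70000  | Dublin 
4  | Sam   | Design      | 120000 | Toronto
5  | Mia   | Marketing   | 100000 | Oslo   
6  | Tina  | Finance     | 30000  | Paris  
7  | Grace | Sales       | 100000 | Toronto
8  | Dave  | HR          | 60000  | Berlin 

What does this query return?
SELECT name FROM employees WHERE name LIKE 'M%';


LIKE 'M%' matches names starting with 'M'
Matching: 1

1 rows:
Mia


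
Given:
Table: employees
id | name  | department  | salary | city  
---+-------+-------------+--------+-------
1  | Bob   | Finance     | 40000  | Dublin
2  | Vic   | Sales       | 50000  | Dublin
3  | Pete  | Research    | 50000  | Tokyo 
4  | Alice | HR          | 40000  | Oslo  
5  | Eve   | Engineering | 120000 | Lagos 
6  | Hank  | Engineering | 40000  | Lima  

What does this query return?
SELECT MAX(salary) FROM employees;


Salaries: 40000, 50000, 50000, 40000, 120000, 40000
MAX = 120000

120000


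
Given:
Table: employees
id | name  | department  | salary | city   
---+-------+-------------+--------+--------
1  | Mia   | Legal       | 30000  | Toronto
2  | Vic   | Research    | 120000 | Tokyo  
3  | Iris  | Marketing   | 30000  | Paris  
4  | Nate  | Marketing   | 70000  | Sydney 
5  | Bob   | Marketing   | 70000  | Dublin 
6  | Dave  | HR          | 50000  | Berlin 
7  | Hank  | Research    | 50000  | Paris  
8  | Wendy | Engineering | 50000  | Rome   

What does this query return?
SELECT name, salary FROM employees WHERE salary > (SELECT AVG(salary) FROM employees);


Subquery: AVG(salary) = 58750.0
Filtering: salary > 58750.0
  Vic (120000) -> MATCH
  Nate (70000) -> MATCH
  Bob (70000) -> MATCH


3 rows:
Vic, 120000
Nate, 70000
Bob, 70000


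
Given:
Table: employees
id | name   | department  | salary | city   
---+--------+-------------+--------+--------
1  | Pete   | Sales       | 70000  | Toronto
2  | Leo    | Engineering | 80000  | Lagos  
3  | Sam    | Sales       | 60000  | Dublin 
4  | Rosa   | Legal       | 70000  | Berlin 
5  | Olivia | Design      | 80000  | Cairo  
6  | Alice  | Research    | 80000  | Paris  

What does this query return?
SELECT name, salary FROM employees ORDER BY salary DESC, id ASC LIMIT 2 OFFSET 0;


Sort by salary DESC (id ASC tiebreak), then skip 0 and take 2
Rows 1 through 2

2 rows:
Leo, 80000
Olivia, 80000


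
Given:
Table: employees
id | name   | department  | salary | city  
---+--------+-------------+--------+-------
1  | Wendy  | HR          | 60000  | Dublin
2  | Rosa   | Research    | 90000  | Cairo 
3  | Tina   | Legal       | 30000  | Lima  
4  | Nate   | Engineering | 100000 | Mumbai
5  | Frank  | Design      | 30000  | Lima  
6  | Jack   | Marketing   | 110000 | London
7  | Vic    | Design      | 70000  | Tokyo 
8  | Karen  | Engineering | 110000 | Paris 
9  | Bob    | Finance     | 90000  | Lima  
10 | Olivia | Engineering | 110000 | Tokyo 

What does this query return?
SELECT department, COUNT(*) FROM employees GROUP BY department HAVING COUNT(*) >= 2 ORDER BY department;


Groups with count >= 2:
  Design: 2 -> PASS
  Engineering: 3 -> PASS
  Finance: 1 -> filtered out
  HR: 1 -> filtered out
  Legal: 1 -> filtered out
  Marketing: 1 -> filtered out
  Research: 1 -> filtered out


2 groups:
Design, 2
Engineering, 3


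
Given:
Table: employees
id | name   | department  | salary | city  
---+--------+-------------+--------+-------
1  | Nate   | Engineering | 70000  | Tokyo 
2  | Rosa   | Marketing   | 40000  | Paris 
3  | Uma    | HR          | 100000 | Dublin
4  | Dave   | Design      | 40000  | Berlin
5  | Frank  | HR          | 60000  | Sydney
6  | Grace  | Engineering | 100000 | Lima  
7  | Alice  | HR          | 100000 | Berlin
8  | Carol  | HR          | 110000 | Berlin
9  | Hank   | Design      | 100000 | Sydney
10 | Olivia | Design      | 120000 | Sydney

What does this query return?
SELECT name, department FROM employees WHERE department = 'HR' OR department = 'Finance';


Filtering: department = 'HR' OR 'Finance'
Matching: 4 rows

4 rows:
Uma, HR
Frank, HR
Alice, HR
Carol, HR


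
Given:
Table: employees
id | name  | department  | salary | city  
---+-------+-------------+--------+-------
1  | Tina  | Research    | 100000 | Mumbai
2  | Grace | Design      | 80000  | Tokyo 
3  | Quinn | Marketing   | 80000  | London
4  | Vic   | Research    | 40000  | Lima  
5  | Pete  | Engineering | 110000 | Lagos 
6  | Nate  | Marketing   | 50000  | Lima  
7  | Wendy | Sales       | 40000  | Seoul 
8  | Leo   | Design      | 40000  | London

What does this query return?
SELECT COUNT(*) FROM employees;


COUNT(*) counts all rows

8


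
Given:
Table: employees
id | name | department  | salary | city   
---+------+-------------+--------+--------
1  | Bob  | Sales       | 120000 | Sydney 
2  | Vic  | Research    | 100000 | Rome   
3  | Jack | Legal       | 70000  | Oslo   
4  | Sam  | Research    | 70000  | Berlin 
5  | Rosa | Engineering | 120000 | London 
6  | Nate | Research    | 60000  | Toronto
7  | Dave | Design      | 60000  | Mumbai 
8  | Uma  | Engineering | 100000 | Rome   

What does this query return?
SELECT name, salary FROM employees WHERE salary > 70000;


Filtering: salary > 70000
Matching: 4 rows

4 rows:
Bob, 120000
Vic, 100000
Rosa, 120000
Uma, 100000


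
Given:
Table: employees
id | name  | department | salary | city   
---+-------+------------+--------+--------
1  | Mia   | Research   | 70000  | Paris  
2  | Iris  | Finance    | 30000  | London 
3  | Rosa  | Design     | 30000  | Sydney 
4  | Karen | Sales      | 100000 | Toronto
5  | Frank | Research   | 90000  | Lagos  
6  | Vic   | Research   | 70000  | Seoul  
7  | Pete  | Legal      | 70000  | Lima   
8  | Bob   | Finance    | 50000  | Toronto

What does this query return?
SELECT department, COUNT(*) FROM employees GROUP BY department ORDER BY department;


Assigning each row to its department group:
  Mia -> Research
  Iris -> Finance
  Rosa -> Design
  Karen -> Sales
  Frank -> Research
  Vic -> Research
  Pete -> Legal
  Bob -> Finance


5 groups:
Design, 1
Finance, 2
Legal, 1
Research, 3
Sales, 1


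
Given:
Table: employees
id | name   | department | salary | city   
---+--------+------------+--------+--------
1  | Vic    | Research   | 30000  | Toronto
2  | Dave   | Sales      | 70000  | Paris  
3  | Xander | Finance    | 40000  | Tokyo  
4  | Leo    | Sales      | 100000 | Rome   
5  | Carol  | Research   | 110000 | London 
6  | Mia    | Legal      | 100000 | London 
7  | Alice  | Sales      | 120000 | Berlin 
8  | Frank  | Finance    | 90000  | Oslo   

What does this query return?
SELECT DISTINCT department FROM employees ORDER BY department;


All 'department' values (row order): Research, Sales, Finance, Sales, Research, Legal, Sales, Finance
Removing duplicates leaves 4 unique value(s).

4 values:
Finance
Legal
Research
Sales


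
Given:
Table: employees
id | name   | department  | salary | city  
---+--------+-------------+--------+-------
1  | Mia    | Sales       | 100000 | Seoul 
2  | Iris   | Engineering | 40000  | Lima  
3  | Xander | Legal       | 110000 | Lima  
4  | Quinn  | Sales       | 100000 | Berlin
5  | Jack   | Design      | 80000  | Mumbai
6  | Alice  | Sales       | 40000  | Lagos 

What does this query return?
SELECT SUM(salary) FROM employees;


SUM(salary) = 100000 + 40000 + 110000 + 100000 + 80000 + 40000 = 470000

470000


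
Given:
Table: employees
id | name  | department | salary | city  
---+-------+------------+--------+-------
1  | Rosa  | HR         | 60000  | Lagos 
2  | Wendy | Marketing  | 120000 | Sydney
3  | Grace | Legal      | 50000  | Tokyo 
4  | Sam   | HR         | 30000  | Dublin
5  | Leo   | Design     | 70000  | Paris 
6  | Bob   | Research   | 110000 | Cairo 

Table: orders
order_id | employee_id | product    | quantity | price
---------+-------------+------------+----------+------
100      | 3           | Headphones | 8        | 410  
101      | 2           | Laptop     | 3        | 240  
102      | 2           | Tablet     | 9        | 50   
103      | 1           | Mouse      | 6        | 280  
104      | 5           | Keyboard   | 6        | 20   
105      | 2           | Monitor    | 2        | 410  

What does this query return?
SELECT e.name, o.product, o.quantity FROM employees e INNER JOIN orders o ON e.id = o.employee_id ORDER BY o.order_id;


Joining employees.id = orders.employee_id:
  employee Grace (id=3) -> order Headphones
  employee Wendy (id=2) -> order Laptop
  employee Wendy (id=2) -> order Tablet
  employee Rosa (id=1) -> order Mouse
  employee Leo (id=5) -> order Keyboard
  employee Wendy (id=2) -> order Monitor


6 rows:
Grace, Headphones, 8
Wendy, Laptop, 3
Wendy, Tablet, 9
Rosa, Mouse, 6
Leo, Keyboard, 6
Wendy, Monitor, 2


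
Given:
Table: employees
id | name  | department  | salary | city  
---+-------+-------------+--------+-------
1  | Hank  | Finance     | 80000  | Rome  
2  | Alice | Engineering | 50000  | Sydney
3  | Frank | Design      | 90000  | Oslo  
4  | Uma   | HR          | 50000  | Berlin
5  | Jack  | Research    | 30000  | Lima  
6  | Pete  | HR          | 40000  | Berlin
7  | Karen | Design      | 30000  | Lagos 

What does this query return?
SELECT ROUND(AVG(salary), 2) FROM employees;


SUM(salary) = 370000
COUNT = 7
ROUND(AVG, 2) = ROUND(370000 / 7, 2) = 52857.14

52857.14


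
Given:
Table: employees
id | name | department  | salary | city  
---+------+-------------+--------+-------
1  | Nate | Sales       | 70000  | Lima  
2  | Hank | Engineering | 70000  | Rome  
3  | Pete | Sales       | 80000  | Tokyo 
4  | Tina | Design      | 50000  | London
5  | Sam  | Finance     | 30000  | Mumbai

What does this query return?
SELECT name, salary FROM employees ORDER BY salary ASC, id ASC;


Sorting by salary ASC, then id ASC for ties

5 rows:
Sam, 30000
Tina, 50000
Nate, 70000
Hank, 70000
Pete, 80000


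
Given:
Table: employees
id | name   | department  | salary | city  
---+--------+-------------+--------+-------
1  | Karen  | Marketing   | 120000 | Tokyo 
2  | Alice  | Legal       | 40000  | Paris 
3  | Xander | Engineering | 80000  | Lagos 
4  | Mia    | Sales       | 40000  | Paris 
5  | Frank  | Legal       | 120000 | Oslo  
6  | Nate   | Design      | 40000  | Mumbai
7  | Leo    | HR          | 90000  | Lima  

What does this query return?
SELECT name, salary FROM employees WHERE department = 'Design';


Filtering: department = 'Design'
Matching rows: 1

1 rows:
Nate, 40000


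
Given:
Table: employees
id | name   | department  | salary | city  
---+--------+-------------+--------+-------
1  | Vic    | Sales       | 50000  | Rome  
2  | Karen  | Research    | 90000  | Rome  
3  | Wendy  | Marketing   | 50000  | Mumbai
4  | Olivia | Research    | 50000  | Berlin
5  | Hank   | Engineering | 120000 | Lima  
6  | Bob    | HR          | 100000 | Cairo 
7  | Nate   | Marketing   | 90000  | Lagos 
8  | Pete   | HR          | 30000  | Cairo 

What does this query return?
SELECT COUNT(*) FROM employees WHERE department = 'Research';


Counting rows where department = 'Research'
  Karen -> MATCH
  Olivia -> MATCH


2


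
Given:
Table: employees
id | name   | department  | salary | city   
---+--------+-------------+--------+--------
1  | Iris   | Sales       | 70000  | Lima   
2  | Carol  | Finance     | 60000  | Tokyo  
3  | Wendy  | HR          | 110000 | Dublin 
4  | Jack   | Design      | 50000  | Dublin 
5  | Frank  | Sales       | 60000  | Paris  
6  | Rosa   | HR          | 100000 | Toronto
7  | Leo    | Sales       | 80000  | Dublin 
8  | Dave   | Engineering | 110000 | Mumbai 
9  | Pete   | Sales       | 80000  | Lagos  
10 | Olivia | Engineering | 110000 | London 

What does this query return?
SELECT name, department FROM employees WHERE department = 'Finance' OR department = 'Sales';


Filtering: department = 'Finance' OR 'Sales'
Matching: 5 rows

5 rows:
Iris, Sales
Carol, Finance
Frank, Sales
Leo, Sales
Pete, Sales


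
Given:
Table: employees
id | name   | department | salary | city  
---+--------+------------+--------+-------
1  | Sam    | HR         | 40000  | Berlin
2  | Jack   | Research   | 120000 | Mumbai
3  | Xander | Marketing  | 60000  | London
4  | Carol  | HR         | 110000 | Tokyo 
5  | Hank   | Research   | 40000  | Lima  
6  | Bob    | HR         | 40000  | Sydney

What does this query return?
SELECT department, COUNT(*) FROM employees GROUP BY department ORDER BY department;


Assigning each row to its department group:
  Sam -> HR
  Jack -> Research
  Xander -> Marketing
  Carol -> HR
  Hank -> Research
  Bob -> HR


3 groups:
HR, 3
Marketing, 1
Research, 2


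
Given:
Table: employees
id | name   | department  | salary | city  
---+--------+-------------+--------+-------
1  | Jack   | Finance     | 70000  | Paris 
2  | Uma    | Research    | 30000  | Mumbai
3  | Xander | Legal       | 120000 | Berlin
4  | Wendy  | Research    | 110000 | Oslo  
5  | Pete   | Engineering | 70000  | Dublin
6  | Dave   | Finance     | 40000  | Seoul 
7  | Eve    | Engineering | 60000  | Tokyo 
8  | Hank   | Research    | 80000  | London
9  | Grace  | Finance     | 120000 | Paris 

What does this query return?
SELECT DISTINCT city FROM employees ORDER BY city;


All 'city' values (row order): Paris, Mumbai, Berlin, Oslo, Dublin, Seoul, Tokyo, London, Paris
Removing duplicates leaves 8 unique value(s).

8 values:
Berlin
Dublin
London
Mumbai
Oslo
Paris
Seoul
Tokyo


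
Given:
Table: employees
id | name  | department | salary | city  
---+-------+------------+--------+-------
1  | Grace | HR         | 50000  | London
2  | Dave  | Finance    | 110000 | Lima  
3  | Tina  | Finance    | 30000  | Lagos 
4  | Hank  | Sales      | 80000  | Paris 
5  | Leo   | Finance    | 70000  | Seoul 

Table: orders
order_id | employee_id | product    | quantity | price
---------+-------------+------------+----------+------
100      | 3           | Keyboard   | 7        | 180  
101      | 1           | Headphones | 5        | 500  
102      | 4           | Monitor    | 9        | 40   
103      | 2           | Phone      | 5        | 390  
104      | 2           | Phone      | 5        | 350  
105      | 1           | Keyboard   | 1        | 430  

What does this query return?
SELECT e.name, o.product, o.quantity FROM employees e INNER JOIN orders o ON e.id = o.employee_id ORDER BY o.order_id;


Joining employees.id = orders.employee_id:
  employee Tina (id=3) -> order Keyboard
  employee Grace (id=1) -> order Headphones
  employee Hank (id=4) -> order Monitor
  employee Dave (id=2) -> order Phone
  employee Dave (id=2) -> order Phone
  employee Grace (id=1) -> order Keyboard


6 rows:
Tina, Keyboard, 7
Grace, Headphones, 5
Hank, Monitor, 9
Dave, Phone, 5
Dave, Phone, 5
Grace, Keyboard, 1


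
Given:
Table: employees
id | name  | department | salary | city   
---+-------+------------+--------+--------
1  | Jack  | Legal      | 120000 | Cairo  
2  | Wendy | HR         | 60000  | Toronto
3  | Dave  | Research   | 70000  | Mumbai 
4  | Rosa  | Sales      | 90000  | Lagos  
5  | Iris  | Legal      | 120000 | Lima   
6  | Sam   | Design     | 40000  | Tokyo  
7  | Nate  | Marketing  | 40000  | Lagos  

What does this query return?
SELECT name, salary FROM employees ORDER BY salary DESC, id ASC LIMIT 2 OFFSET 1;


Sort by salary DESC (id ASC tiebreak), then skip 1 and take 2
Rows 2 through 3

2 rows:
Iris, 120000
Rosa, 90000


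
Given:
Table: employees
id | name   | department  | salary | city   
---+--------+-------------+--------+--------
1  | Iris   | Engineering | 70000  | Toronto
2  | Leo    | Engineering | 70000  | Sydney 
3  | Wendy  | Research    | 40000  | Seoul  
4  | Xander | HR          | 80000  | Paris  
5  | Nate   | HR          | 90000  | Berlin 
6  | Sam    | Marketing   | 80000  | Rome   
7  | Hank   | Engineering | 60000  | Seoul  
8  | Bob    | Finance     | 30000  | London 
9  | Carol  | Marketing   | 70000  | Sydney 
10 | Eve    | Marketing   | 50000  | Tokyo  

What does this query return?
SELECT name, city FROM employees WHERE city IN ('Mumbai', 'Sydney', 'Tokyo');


Filtering: city IN ('Mumbai', 'Sydney', 'Tokyo')
Matching: 3 rows

3 rows:
Leo, Sydney
Carol, Sydney
Eve, Tokyo


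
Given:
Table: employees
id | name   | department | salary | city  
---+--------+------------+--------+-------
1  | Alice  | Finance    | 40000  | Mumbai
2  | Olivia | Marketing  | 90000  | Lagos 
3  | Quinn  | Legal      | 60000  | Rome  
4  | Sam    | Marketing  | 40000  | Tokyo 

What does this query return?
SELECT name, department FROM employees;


Projecting columns: name, department

4 rows:
Alice, Finance
Olivia, Marketing
Quinn, Legal
Sam, Marketing


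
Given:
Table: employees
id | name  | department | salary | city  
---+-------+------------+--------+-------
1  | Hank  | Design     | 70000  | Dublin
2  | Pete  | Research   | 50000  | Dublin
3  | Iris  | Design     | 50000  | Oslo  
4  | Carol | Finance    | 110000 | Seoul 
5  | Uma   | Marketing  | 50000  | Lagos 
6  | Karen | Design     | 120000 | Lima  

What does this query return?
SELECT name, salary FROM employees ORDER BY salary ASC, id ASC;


Sorting by salary ASC, then id ASC for ties

6 rows:
Pete, 50000
Iris, 50000
Uma, 50000
Hank, 70000
Carol, 110000
Karen, 120000


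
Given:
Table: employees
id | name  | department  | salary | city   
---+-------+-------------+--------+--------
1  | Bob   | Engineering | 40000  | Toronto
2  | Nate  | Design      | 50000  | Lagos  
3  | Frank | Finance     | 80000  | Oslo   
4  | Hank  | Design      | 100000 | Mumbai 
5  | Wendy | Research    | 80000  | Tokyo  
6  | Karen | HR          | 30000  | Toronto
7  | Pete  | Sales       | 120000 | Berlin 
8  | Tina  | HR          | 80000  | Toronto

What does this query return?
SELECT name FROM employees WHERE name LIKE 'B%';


LIKE 'B%' matches names starting with 'B'
Matching: 1

1 rows:
Bob


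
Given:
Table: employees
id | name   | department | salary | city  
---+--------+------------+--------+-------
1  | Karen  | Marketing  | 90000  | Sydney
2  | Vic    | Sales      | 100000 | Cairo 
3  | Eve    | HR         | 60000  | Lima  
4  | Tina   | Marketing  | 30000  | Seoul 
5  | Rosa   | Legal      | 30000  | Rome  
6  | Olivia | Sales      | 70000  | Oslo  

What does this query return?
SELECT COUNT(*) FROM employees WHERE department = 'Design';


Counting rows where department = 'Design'


0
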